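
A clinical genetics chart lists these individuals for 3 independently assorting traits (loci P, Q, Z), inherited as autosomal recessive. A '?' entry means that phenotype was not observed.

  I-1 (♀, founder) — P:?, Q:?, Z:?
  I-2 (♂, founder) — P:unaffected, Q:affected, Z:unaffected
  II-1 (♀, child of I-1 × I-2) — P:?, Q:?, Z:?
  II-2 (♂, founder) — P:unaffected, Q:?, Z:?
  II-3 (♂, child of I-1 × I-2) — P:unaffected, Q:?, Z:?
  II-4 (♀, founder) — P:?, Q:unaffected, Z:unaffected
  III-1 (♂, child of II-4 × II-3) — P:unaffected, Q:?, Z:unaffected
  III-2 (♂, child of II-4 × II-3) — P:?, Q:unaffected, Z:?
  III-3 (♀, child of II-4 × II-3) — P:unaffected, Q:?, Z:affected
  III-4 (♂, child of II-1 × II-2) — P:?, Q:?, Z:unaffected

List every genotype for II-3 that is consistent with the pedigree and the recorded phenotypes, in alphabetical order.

II-3 ∈ {PP Qq Zz, PP Qq zz, PP qq Zz, PP qq zz, Pp Qq Zz, Pp Qq zz, Pp qq Zz, Pp qq zz}

P/I-1 ? ·: PP|Pp|pp
P/I-2 un ·: PP|Pp
P/II-1 ? I-1×I-2: PP|Pp|pp
P/II-2 un ·: PP|Pp
P/II-3 un I-1×I-2: PP|Pp
P/II-4 ? ·: PP|Pp|pp
P/III-1 un II-4×II-3: PP|Pp
P/III-2 ? II-4×II-3: PP|Pp|pp
P/III-3 un II-4×II-3: PP|Pp
P/III-4 ? II-1×II-2: PP|Pp|pp
⇒ P over [I-1,I-2,II-1,II-2,II-3,II-4,III-1,III-2,III-3,III-4]: 1180 consistent
Q/I-1 ? ·: QQ|Qq|qq
Q/I-2 aff ·: qq
Q/II-1 ? I-1×I-2: Qq|qq
Q/II-2 ? ·: QQ|Qq|qq
Q/II-3 ? I-1×I-2: Qq|qq
Q/II-4 un ·: QQ|Qq
Q/III-1 ? II-4×II-3: QQ|Qq|qq
Q/III-2 un II-4×II-3: QQ|Qq
Q/III-3 ? II-4×II-3: QQ|Qq|qq
Q/III-4 ? II-1×II-2: QQ|Qq|qq
⇒ Q over [I-1,I-2,II-1,II-2,II-3,II-4,III-1,III-2,III-3,III-4]: 543 consistent
Z/I-1 ? ·: ZZ|Zz|zz
Z/I-2 un ·: ZZ|Zz
Z/II-1 ? I-1×I-2: ZZ|Zz|zz
Z/II-2 ? ·: ZZ|Zz|zz
Z/II-3 ? I-1×I-2: Zz|zz
Z/II-4 un ·: Zz
Z/III-1 un II-4×II-3: ZZ|Zz
Z/III-2 ? II-4×II-3: ZZ|Zz|zz
Z/III-3 aff II-4×II-3: zz
Z/III-4 un II-1×II-2: ZZ|Zz
⇒ Z over [I-1,I-2,II-1,II-2,II-3,II-4,III-1,III-2,III-3,III-4]: 282 consistent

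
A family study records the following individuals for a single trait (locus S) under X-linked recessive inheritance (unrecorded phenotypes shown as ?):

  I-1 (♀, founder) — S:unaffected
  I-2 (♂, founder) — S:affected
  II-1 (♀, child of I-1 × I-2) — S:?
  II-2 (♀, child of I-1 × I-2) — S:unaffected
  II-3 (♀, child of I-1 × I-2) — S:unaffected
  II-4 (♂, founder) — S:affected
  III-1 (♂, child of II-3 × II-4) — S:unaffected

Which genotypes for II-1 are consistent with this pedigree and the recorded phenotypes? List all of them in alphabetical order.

S/I-1 un ·: X^SX^S|X^SX^s
S/I-2 aff ·: X^sY
S/II-1 ? I-1×I-2: X^SX^s|X^sX^s
S/II-2 un I-1×I-2: X^SX^s
S/II-3 un I-1×I-2: X^SX^s
S/II-4 aff ·: X^sY
S/III-1 un II-3×II-4: X^SY
⇒ S over [I-1,I-2,II-1,II-2,II-3,II-4,III-1]: 3 consistent

II-1 ∈ {X^SX^s, X^sX^s}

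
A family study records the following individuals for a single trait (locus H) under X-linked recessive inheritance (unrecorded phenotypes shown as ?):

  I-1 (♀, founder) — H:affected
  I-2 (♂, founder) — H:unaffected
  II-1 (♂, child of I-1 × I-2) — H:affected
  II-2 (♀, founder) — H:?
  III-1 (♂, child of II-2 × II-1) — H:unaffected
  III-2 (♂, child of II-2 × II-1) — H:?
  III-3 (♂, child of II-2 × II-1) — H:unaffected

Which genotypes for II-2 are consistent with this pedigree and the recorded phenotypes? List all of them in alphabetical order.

II-2 ∈ {X^HX^H, X^HX^h}

H/I-1 aff ·: X^hX^h
H/I-2 un ·: X^HY
H/II-1 aff I-1×I-2: X^hY
H/II-2 ? ·: X^HX^H|X^HX^h
H/III-1 un II-2×II-1: X^HY
H/III-2 ? II-2×II-1: X^HY|X^hY
H/III-3 un II-2×II-1: X^HY
⇒ H over [I-1,I-2,II-1,II-2,III-1,III-2,III-3]: 3 consistent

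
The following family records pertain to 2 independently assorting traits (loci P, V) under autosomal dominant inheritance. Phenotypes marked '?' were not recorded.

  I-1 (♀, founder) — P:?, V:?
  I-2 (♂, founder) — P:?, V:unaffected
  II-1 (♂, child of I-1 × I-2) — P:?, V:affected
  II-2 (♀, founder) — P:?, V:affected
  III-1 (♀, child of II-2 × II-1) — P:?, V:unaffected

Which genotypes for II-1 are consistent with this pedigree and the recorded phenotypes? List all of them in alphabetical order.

II-1 ∈ {PP Vv, Pp Vv, pp Vv}

P/I-1 ? ·: pp|Pp|PP
P/I-2 ? ·: pp|Pp|PP
P/II-1 ? I-1×I-2: pp|Pp|PP
P/II-2 ? ·: pp|Pp|PP
P/III-1 ? II-2×II-1: pp|Pp|PP
⇒ P over [I-1,I-2,II-1,II-2,III-1]: 81 consistent
V/I-1 ? ·: Vv|VV
V/I-2 un ·: vv
V/II-1 aff I-1×I-2: Vv
V/II-2 aff ·: Vv
V/III-1 un II-2×II-1: vv
⇒ V over [I-1,I-2,II-1,II-2,III-1]: 2 consistent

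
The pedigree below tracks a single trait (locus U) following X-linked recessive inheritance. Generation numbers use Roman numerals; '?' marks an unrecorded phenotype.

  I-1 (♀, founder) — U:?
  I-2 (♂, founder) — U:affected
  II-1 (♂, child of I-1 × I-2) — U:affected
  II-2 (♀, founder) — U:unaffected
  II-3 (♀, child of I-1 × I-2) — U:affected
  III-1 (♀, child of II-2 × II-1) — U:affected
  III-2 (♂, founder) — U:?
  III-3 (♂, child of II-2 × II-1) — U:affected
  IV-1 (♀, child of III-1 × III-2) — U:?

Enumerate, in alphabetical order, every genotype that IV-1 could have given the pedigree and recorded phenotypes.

U/I-1 ? ·: X^UX^u|X^uX^u
U/I-2 aff ·: X^uY
U/II-1 aff I-1×I-2: X^uY
U/II-2 un ·: X^UX^u
U/II-3 aff I-1×I-2: X^uX^u
U/III-1 aff II-2×II-1: X^uX^u
U/III-2 ? ·: X^UY|X^uY
U/III-3 aff II-2×II-1: X^uY
U/IV-1 ? III-1×III-2: X^UX^u|X^uX^u
⇒ U over [I-1,I-2,II-1,II-2,II-3,III-1,III-2,III-3,IV-1]: 4 consistent

IV-1 ∈ {X^UX^u, X^uX^u}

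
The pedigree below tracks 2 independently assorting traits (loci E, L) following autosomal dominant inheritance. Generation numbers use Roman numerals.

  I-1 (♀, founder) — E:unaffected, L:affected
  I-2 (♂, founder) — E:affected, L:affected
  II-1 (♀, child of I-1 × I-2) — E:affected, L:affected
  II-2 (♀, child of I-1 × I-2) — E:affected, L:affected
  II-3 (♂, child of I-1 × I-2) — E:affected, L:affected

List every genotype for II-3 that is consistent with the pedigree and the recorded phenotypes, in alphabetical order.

II-3 ∈ {Ee LL, Ee Ll}

E/I-1 un ·: ee
E/I-2 aff ·: Ee|EE
E/II-1 aff I-1×I-2: Ee
E/II-2 aff I-1×I-2: Ee
E/II-3 aff I-1×I-2: Ee
⇒ E over [I-1,I-2,II-1,II-2,II-3]: 2 consistent
L/I-1 aff ·: Ll|LL
L/I-2 aff ·: Ll|LL
L/II-1 aff I-1×I-2: Ll|LL
L/II-2 aff I-1×I-2: Ll|LL
L/II-3 aff I-1×I-2: Ll|LL
⇒ L over [I-1,I-2,II-1,II-2,II-3]: 25 consistent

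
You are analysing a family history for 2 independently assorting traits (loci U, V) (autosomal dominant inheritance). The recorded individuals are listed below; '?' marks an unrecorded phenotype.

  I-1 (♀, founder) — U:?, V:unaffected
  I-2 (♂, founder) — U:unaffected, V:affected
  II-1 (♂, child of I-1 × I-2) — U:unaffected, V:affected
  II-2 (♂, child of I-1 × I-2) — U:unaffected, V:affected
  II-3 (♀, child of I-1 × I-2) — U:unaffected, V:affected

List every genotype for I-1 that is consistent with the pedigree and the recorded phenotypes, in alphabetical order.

U/I-1 ? ·: uu|Uu
U/I-2 un ·: uu
U/II-1 un I-1×I-2: uu
U/II-2 un I-1×I-2: uu
U/II-3 un I-1×I-2: uu
⇒ U over [I-1,I-2,II-1,II-2,II-3]: 2 consistent
V/I-1 un ·: vv
V/I-2 aff ·: Vv|VV
V/II-1 aff I-1×I-2: Vv
V/II-2 aff I-1×I-2: Vv
V/II-3 aff I-1×I-2: Vv
⇒ V over [I-1,I-2,II-1,II-2,II-3]: 2 consistent

I-1 ∈ {Uu vv, uu vv}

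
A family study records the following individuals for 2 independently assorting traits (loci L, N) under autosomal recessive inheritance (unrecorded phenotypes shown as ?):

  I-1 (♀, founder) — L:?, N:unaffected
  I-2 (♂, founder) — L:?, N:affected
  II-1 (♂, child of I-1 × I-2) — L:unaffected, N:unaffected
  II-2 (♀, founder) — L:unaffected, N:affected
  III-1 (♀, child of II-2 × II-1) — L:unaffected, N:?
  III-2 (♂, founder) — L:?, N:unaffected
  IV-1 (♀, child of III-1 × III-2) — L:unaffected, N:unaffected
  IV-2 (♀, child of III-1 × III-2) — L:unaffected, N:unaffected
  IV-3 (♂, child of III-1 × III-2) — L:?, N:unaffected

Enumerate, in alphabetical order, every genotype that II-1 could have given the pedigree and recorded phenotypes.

L/I-1 ? ·: LL|Ll|ll
L/I-2 ? ·: LL|Ll|ll
L/II-1 un I-1×I-2: LL|Ll
L/II-2 un ·: LL|Ll
L/III-1 un II-2×II-1: LL|Ll
L/III-2 ? ·: LL|Ll|ll
L/IV-1 un III-1×III-2: LL|Ll
L/IV-2 un III-1×III-2: LL|Ll
L/IV-3 ? III-1×III-2: LL|Ll|ll
⇒ L over [I-1,I-2,II-1,II-2,III-1,III-2,IV-1,IV-2,IV-3]: 616 consistent
N/I-1 un ·: NN|Nn
N/I-2 aff ·: nn
N/II-1 un I-1×I-2: Nn
N/II-2 aff ·: nn
N/III-1 ? II-2×II-1: Nn|nn
N/III-2 un ·: NN|Nn
N/IV-1 un III-1×III-2: NN|Nn
N/IV-2 un III-1×III-2: NN|Nn
N/IV-3 un III-1×III-2: NN|Nn
⇒ N over [I-1,I-2,II-1,II-2,III-1,III-2,IV-1,IV-2,IV-3]: 36 consistent

II-1 ∈ {LL Nn, Ll Nn}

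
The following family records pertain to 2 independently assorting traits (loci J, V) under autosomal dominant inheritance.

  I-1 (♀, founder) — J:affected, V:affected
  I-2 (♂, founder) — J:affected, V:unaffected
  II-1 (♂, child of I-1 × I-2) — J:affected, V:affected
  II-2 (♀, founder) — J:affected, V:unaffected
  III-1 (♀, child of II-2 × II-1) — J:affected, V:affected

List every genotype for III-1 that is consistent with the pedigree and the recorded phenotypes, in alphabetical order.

III-1 ∈ {JJ Vv, Jj Vv}

J/I-1 aff ·: Jj|JJ
J/I-2 aff ·: Jj|JJ
J/II-1 aff I-1×I-2: Jj|JJ
J/II-2 aff ·: Jj|JJ
J/III-1 aff II-2×II-1: Jj|JJ
⇒ J over [I-1,I-2,II-1,II-2,III-1]: 24 consistent
V/I-1 aff ·: Vv|VV
V/I-2 un ·: vv
V/II-1 aff I-1×I-2: Vv
V/II-2 un ·: vv
V/III-1 aff II-2×II-1: Vv
⇒ V over [I-1,I-2,II-1,II-2,III-1]: 2 consistent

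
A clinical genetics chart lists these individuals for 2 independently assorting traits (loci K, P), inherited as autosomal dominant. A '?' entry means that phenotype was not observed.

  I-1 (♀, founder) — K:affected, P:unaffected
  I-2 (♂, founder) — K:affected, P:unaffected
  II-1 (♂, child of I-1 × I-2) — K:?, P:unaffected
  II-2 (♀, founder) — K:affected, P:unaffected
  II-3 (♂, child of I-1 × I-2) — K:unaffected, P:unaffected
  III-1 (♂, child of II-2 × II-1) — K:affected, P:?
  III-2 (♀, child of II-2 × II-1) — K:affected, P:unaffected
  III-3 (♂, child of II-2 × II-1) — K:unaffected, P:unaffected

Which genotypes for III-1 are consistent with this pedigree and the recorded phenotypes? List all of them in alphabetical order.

III-1 ∈ {KK pp, Kk pp}

K/I-1 aff ·: Kk
K/I-2 aff ·: Kk
K/II-1 ? I-1×I-2: kk|Kk
K/II-2 aff ·: Kk
K/II-3 un I-1×I-2: kk
K/III-1 aff II-2×II-1: Kk|KK
K/III-2 aff II-2×II-1: Kk|KK
K/III-3 un II-2×II-1: kk
⇒ K over [I-1,I-2,II-1,II-2,II-3,III-1,III-2,III-3]: 5 consistent
P/I-1 un ·: pp
P/I-2 un ·: pp
P/II-1 un I-1×I-2: pp
P/II-2 un ·: pp
P/II-3 un I-1×I-2: pp
P/III-1 ? II-2×II-1: pp
P/III-2 un II-2×II-1: pp
P/III-3 un II-2×II-1: pp
⇒ P over [I-1,I-2,II-1,II-2,II-3,III-1,III-2,III-3]: 1 consistent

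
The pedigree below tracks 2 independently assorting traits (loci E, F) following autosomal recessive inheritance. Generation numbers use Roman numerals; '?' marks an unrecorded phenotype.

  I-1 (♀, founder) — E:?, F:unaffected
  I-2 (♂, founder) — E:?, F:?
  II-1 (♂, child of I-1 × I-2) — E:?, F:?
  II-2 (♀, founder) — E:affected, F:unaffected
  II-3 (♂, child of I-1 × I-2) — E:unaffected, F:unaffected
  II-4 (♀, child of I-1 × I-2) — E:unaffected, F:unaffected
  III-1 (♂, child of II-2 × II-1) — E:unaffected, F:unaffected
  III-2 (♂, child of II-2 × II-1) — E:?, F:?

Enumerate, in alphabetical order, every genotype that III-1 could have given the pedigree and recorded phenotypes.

III-1 ∈ {Ee FF, Ee Ff}

E/I-1 ? ·: EE|Ee|ee
E/I-2 ? ·: EE|Ee|ee
E/II-1 ? I-1×I-2: EE|Ee
E/II-2 aff ·: ee
E/II-3 un I-1×I-2: EE|Ee
E/II-4 un I-1×I-2: EE|Ee
E/III-1 un II-2×II-1: Ee
E/III-2 ? II-2×II-1: Ee|ee
⇒ E over [I-1,I-2,II-1,II-2,II-3,II-4,III-1,III-2]: 45 consistent
F/I-1 un ·: FF|Ff
F/I-2 ? ·: FF|Ff|ff
F/II-1 ? I-1×I-2: FF|Ff|ff
F/II-2 un ·: FF|Ff
F/II-3 un I-1×I-2: FF|Ff
F/II-4 un I-1×I-2: FF|Ff
F/III-1 un II-2×II-1: FF|Ff
F/III-2 ? II-2×II-1: FF|Ff|ff
⇒ F over [I-1,I-2,II-1,II-2,II-3,II-4,III-1,III-2]: 220 consistent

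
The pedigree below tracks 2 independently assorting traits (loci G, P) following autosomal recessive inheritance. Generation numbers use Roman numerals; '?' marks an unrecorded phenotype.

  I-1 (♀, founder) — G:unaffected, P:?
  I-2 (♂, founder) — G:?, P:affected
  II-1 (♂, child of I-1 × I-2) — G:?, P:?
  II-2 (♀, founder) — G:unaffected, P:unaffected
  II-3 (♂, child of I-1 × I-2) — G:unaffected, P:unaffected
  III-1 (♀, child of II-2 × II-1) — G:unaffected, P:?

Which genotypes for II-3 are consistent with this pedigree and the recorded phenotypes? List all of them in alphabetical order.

II-3 ∈ {GG Pp, Gg Pp}

G/I-1 un ·: GG|Gg
G/I-2 ? ·: GG|Gg|gg
G/II-1 ? I-1×I-2: GG|Gg|gg
G/II-2 un ·: GG|Gg
G/II-3 un I-1×I-2: GG|Gg
G/III-1 un II-2×II-1: GG|Gg
⇒ G over [I-1,I-2,II-1,II-2,II-3,III-1]: 59 consistent
P/I-1 ? ·: PP|Pp
P/I-2 aff ·: pp
P/II-1 ? I-1×I-2: Pp|pp
P/II-2 un ·: PP|Pp
P/II-3 un I-1×I-2: Pp
P/III-1 ? II-2×II-1: PP|Pp|pp
⇒ P over [I-1,I-2,II-1,II-2,II-3,III-1]: 13 consistent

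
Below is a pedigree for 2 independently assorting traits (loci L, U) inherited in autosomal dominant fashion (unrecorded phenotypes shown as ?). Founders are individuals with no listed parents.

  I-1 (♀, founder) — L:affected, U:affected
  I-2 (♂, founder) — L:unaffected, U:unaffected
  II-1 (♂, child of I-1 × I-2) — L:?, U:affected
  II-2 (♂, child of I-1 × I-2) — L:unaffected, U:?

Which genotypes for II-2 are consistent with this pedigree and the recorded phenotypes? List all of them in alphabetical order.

L/I-1 aff ·: Ll
L/I-2 un ·: ll
L/II-1 ? I-1×I-2: ll|Ll
L/II-2 un I-1×I-2: ll
⇒ L over [I-1,I-2,II-1,II-2]: 2 consistent
U/I-1 aff ·: Uu|UU
U/I-2 un ·: uu
U/II-1 aff I-1×I-2: Uu
U/II-2 ? I-1×I-2: uu|Uu
⇒ U over [I-1,I-2,II-1,II-2]: 3 consistent

II-2 ∈ {ll Uu, ll uu}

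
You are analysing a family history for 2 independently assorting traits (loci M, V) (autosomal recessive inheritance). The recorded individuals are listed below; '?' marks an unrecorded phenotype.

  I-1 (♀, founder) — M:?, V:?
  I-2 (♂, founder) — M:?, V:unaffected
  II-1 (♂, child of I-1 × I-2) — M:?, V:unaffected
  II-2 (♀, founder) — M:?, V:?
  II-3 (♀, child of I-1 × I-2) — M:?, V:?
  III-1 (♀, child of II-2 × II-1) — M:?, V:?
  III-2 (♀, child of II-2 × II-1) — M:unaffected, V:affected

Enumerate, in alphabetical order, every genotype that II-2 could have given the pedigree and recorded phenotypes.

M/I-1 ? ·: MM|Mm|mm
M/I-2 ? ·: MM|Mm|mm
M/II-1 ? I-1×I-2: MM|Mm|mm
M/II-2 ? ·: MM|Mm|mm
M/II-3 ? I-1×I-2: MM|Mm|mm
M/III-1 ? II-2×II-1: MM|Mm|mm
M/III-2 un II-2×II-1: MM|Mm
⇒ M over [I-1,I-2,II-1,II-2,II-3,III-1,III-2]: 228 consistent
V/I-1 ? ·: VV|Vv|vv
V/I-2 un ·: VV|Vv
V/II-1 un I-1×I-2: Vv
V/II-2 ? ·: Vv|vv
V/II-3 ? I-1×I-2: VV|Vv|vv
V/III-1 ? II-2×II-1: VV|Vv|vv
V/III-2 aff II-2×II-1: vv
⇒ V over [I-1,I-2,II-1,II-2,II-3,III-1,III-2]: 50 consistent

II-2 ∈ {MM Vv, MM vv, Mm Vv, Mm vv, mm Vv, mm vv}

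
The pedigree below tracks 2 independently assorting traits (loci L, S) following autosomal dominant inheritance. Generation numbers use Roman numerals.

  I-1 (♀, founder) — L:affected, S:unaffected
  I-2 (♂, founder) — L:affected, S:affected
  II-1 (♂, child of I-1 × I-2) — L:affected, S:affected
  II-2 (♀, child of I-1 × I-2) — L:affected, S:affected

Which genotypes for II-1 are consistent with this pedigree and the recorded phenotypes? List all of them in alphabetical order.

L/I-1 aff ·: Ll|LL
L/I-2 aff ·: Ll|LL
L/II-1 aff I-1×I-2: Ll|LL
L/II-2 aff I-1×I-2: Ll|LL
⇒ L over [I-1,I-2,II-1,II-2]: 13 consistent
S/I-1 un ·: ss
S/I-2 aff ·: Ss|SS
S/II-1 aff I-1×I-2: Ss
S/II-2 aff I-1×I-2: Ss
⇒ S over [I-1,I-2,II-1,II-2]: 2 consistent

II-1 ∈ {LL Ss, Ll Ss}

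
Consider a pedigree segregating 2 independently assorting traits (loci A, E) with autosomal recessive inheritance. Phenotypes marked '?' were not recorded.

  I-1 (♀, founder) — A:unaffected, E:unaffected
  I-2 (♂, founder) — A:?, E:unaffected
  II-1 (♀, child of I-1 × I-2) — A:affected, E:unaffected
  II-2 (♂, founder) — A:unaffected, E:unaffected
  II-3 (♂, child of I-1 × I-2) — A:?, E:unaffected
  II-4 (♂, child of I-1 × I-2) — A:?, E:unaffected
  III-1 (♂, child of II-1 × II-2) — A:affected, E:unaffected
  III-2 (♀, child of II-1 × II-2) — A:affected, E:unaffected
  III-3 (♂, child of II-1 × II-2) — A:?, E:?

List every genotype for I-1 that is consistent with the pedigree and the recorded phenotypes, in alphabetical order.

A/I-1 un ·: Aa
A/I-2 ? ·: Aa|aa
A/II-1 aff I-1×I-2: aa
A/II-2 un ·: Aa
A/II-3 ? I-1×I-2: AA|Aa|aa
A/II-4 ? I-1×I-2: AA|Aa|aa
A/III-1 aff II-1×II-2: aa
A/III-2 aff II-1×II-2: aa
A/III-3 ? II-1×II-2: Aa|aa
⇒ A over [I-1,I-2,II-1,II-2,II-3,II-4,III-1,III-2,III-3]: 26 consistent
E/I-1 un ·: EE|Ee
E/I-2 un ·: EE|Ee
E/II-1 un I-1×I-2: EE|Ee
E/II-2 un ·: EE|Ee
E/II-3 un I-1×I-2: EE|Ee
E/II-4 un I-1×I-2: EE|Ee
E/III-1 un II-1×II-2: EE|Ee
E/III-2 un II-1×II-2: EE|Ee
E/III-3 ? II-1×II-2: EE|Ee|ee
⇒ E over [I-1,I-2,II-1,II-2,II-3,II-4,III-1,III-2,III-3]: 357 consistent

I-1 ∈ {Aa EE, Aa Ee}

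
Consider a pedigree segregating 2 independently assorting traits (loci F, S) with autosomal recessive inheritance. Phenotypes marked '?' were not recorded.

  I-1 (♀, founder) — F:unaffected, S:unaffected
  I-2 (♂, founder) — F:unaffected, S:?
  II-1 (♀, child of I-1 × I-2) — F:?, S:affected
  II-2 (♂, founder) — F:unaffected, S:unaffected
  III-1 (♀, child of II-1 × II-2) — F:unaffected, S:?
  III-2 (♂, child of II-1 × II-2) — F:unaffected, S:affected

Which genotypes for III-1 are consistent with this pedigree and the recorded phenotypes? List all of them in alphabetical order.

F/I-1 un ·: FF|Ff
F/I-2 un ·: FF|Ff
F/II-1 ? I-1×I-2: FF|Ff|ff
F/II-2 un ·: FF|Ff
F/III-1 un II-1×II-2: FF|Ff
F/III-2 un II-1×II-2: FF|Ff
⇒ F over [I-1,I-2,II-1,II-2,III-1,III-2]: 46 consistent
S/I-1 un ·: Ss
S/I-2 ? ·: Ss|ss
S/II-1 aff I-1×I-2: ss
S/II-2 un ·: Ss
S/III-1 ? II-1×II-2: Ss|ss
S/III-2 aff II-1×II-2: ss
⇒ S over [I-1,I-2,II-1,II-2,III-1,III-2]: 4 consistent

III-1 ∈ {FF Ss, FF ss, Ff Ss, Ff ss}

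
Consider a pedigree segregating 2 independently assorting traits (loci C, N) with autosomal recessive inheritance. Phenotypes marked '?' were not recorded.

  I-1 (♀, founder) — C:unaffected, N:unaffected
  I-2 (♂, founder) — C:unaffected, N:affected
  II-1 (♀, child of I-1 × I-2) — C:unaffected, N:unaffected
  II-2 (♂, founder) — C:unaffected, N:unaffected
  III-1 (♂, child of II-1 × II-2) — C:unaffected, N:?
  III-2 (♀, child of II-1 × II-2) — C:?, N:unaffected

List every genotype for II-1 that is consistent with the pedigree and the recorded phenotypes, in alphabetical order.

II-1 ∈ {CC Nn, Cc Nn}

C/I-1 un ·: CC|Cc
C/I-2 un ·: CC|Cc
C/II-1 un I-1×I-2: CC|Cc
C/II-2 un ·: CC|Cc
C/III-1 un II-1×II-2: CC|Cc
C/III-2 ? II-1×II-2: CC|Cc|cc
⇒ C over [I-1,I-2,II-1,II-2,III-1,III-2]: 50 consistent
N/I-1 un ·: NN|Nn
N/I-2 aff ·: nn
N/II-1 un I-1×I-2: Nn
N/II-2 un ·: NN|Nn
N/III-1 ? II-1×II-2: NN|Nn|nn
N/III-2 un II-1×II-2: NN|Nn
⇒ N over [I-1,I-2,II-1,II-2,III-1,III-2]: 20 consistent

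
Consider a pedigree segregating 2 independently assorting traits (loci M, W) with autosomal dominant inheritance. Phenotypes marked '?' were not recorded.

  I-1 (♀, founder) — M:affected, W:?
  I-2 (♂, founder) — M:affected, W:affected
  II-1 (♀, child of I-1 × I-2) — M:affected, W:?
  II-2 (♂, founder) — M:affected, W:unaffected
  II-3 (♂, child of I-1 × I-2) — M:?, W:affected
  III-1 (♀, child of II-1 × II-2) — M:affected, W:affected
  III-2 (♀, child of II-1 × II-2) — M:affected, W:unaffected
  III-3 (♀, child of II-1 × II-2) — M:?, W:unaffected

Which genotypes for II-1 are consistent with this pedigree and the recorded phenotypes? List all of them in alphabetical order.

II-1 ∈ {MM Ww, Mm Ww}

M/I-1 aff ·: Mm|MM
M/I-2 aff ·: Mm|MM
M/II-1 aff I-1×I-2: Mm|MM
M/II-2 aff ·: Mm|MM
M/II-3 ? I-1×I-2: mm|Mm|MM
M/III-1 aff II-1×II-2: Mm|MM
M/III-2 aff II-1×II-2: Mm|MM
M/III-3 ? II-1×II-2: mm|Mm|MM
⇒ M over [I-1,I-2,II-1,II-2,II-3,III-1,III-2,III-3]: 212 consistent
W/I-1 ? ·: ww|Ww|WW
W/I-2 aff ·: Ww|WW
W/II-1 ? I-1×I-2: Ww
W/II-2 un ·: ww
W/II-3 aff I-1×I-2: Ww|WW
W/III-1 aff II-1×II-2: Ww
W/III-2 un II-1×II-2: ww
W/III-3 un II-1×II-2: ww
⇒ W over [I-1,I-2,II-1,II-2,II-3,III-1,III-2,III-3]: 8 consistent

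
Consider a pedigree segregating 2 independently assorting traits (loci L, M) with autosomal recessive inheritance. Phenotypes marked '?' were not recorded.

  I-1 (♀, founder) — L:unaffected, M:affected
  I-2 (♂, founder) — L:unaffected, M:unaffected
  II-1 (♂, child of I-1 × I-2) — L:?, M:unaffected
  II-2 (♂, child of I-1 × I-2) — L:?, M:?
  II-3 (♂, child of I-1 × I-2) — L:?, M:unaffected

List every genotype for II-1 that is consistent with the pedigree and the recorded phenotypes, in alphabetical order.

L/I-1 un ·: LL|Ll
L/I-2 un ·: LL|Ll
L/II-1 ? I-1×I-2: LL|Ll|ll
L/II-2 ? I-1×I-2: LL|Ll|ll
L/II-3 ? I-1×I-2: LL|Ll|ll
⇒ L over [I-1,I-2,II-1,II-2,II-3]: 44 consistent
M/I-1 aff ·: mm
M/I-2 un ·: MM|Mm
M/II-1 un I-1×I-2: Mm
M/II-2 ? I-1×I-2: Mm|mm
M/II-3 un I-1×I-2: Mm
⇒ M over [I-1,I-2,II-1,II-2,II-3]: 3 consistent

II-1 ∈ {LL Mm, Ll Mm, ll Mm}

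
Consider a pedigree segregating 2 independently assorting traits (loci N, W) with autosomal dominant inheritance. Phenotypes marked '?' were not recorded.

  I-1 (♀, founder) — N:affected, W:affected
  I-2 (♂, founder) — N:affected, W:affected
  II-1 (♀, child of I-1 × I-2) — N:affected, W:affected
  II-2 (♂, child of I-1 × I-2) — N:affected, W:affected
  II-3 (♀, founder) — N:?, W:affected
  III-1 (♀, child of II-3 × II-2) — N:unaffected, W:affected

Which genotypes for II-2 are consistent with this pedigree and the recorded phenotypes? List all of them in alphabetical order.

II-2 ∈ {Nn WW, Nn Ww}

N/I-1 aff ·: Nn|NN
N/I-2 aff ·: Nn|NN
N/II-1 aff I-1×I-2: Nn|NN
N/II-2 aff I-1×I-2: Nn
N/II-3 ? ·: nn|Nn
N/III-1 un II-3×II-2: nn
⇒ N over [I-1,I-2,II-1,II-2,II-3,III-1]: 12 consistent
W/I-1 aff ·: Ww|WW
W/I-2 aff ·: Ww|WW
W/II-1 aff I-1×I-2: Ww|WW
W/II-2 aff I-1×I-2: Ww|WW
W/II-3 aff ·: Ww|WW
W/III-1 aff II-3×II-2: Ww|WW
⇒ W over [I-1,I-2,II-1,II-2,II-3,III-1]: 45 consistent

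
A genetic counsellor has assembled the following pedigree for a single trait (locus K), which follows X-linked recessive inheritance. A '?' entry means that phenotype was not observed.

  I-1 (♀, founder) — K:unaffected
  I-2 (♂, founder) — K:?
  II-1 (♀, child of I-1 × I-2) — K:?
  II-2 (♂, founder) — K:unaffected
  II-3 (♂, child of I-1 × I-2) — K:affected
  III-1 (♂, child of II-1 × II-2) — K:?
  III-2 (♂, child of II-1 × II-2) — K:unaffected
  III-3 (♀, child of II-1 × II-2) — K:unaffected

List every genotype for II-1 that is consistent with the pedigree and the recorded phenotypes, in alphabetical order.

II-1 ∈ {X^KX^K, X^KX^k}

K/I-1 un ·: X^KX^k
K/I-2 ? ·: X^KY|X^kY
K/II-1 ? I-1×I-2: X^KX^K|X^KX^k
K/II-2 un ·: X^KY
K/II-3 aff I-1×I-2: X^kY
K/III-1 ? II-1×II-2: X^KY|X^kY
K/III-2 un II-1×II-2: X^KY
K/III-3 un II-1×II-2: X^KX^K|X^KX^k
⇒ K over [I-1,I-2,II-1,II-2,II-3,III-1,III-2,III-3]: 9 consistent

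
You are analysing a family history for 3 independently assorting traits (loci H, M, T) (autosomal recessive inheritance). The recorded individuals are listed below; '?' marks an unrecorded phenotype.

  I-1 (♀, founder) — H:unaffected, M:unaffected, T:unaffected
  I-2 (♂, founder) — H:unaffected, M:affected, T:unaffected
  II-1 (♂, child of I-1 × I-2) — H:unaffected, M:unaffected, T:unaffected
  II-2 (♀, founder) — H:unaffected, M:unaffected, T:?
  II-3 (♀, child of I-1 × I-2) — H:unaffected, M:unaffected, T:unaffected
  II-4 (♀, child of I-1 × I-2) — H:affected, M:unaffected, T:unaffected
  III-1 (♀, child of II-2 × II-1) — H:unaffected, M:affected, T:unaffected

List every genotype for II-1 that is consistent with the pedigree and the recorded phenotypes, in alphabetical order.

H/I-1 un ·: Hh
H/I-2 un ·: Hh
H/II-1 un I-1×I-2: HH|Hh
H/II-2 un ·: HH|Hh
H/II-3 un I-1×I-2: HH|Hh
H/II-4 aff I-1×I-2: hh
H/III-1 un II-2×II-1: HH|Hh
⇒ H over [I-1,I-2,II-1,II-2,II-3,II-4,III-1]: 14 consistent
M/I-1 un ·: MM|Mm
M/I-2 aff ·: mm
M/II-1 un I-1×I-2: Mm
M/II-2 un ·: Mm
M/II-3 un I-1×I-2: Mm
M/II-4 un I-1×I-2: Mm
M/III-1 aff II-2×II-1: mm
⇒ M over [I-1,I-2,II-1,II-2,II-3,II-4,III-1]: 2 consistent
T/I-1 un ·: TT|Tt
T/I-2 un ·: TT|Tt
T/II-1 un I-1×I-2: TT|Tt
T/II-2 ? ·: TT|Tt|tt
T/II-3 un I-1×I-2: TT|Tt
T/II-4 un I-1×I-2: TT|Tt
T/III-1 un II-2×II-1: TT|Tt
⇒ T over [I-1,I-2,II-1,II-2,II-3,II-4,III-1]: 112 consistent

II-1 ∈ {HH Mm TT, HH Mm Tt, Hh Mm TT, Hh Mm Tt}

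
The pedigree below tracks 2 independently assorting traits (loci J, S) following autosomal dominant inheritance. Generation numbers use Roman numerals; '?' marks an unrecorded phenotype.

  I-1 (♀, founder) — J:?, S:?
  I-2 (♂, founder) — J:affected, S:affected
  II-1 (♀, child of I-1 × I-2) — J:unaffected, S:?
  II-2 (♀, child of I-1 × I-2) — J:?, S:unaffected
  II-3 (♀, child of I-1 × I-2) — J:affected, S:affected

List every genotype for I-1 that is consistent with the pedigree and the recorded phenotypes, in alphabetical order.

J/I-1 ? ·: jj|Jj
J/I-2 aff ·: Jj
J/II-1 un I-1×I-2: jj
J/II-2 ? I-1×I-2: jj|Jj|JJ
J/II-3 aff I-1×I-2: Jj|JJ
⇒ J over [I-1,I-2,II-1,II-2,II-3]: 8 consistent
S/I-1 ? ·: ss|Ss
S/I-2 aff ·: Ss
S/II-1 ? I-1×I-2: ss|Ss|SS
S/II-2 un I-1×I-2: ss
S/II-3 aff I-1×I-2: Ss|SS
⇒ S over [I-1,I-2,II-1,II-2,II-3]: 8 consistent

I-1 ∈ {Jj Ss, Jj ss, jj Ss, jj ss}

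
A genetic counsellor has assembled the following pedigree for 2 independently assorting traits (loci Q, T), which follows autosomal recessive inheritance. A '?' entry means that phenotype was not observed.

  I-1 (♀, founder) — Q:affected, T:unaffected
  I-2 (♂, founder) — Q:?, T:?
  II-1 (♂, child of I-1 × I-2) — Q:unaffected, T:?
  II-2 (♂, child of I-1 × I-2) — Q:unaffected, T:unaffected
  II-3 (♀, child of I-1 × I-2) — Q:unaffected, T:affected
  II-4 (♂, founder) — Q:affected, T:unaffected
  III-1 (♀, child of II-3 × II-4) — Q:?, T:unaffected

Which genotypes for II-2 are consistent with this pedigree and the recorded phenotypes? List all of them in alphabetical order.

Q/I-1 aff ·: qq
Q/I-2 ? ·: QQ|Qq
Q/II-1 un I-1×I-2: Qq
Q/II-2 un I-1×I-2: Qq
Q/II-3 un I-1×I-2: Qq
Q/II-4 aff ·: qq
Q/III-1 ? II-3×II-4: Qq|qq
⇒ Q over [I-1,I-2,II-1,II-2,II-3,II-4,III-1]: 4 consistent
T/I-1 un ·: Tt
T/I-2 ? ·: Tt|tt
T/II-1 ? I-1×I-2: TT|Tt|tt
T/II-2 un I-1×I-2: TT|Tt
T/II-3 aff I-1×I-2: tt
T/II-4 un ·: TT|Tt
T/III-1 un II-3×II-4: Tt
⇒ T over [I-1,I-2,II-1,II-2,II-3,II-4,III-1]: 16 consistent

II-2 ∈ {Qq TT, Qq Tt}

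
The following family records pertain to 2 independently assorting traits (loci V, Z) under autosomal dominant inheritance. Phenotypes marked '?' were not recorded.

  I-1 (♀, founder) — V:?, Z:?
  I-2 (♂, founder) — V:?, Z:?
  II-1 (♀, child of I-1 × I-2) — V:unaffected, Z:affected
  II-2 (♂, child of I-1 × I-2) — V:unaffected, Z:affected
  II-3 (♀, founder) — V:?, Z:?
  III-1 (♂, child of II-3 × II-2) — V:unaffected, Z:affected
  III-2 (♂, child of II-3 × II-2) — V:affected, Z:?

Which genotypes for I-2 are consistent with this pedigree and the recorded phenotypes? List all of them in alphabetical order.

V/I-1 ? ·: vv|Vv
V/I-2 ? ·: vv|Vv
V/II-1 un I-1×I-2: vv
V/II-2 un I-1×I-2: vv
V/II-3 ? ·: Vv
V/III-1 un II-3×II-2: vv
V/III-2 aff II-3×II-2: Vv
⇒ V over [I-1,I-2,II-1,II-2,II-3,III-1,III-2]: 4 consistent
Z/I-1 ? ·: zz|Zz|ZZ
Z/I-2 ? ·: zz|Zz|ZZ
Z/II-1 aff I-1×I-2: Zz|ZZ
Z/II-2 aff I-1×I-2: Zz|ZZ
Z/II-3 ? ·: zz|Zz|ZZ
Z/III-1 aff II-3×II-2: Zz|ZZ
Z/III-2 ? II-3×II-2: zz|Zz|ZZ
⇒ Z over [I-1,I-2,II-1,II-2,II-3,III-1,III-2]: 162 consistent

I-2 ∈ {Vv ZZ, Vv Zz, Vv zz, vv ZZ, vv Zz, vv zz}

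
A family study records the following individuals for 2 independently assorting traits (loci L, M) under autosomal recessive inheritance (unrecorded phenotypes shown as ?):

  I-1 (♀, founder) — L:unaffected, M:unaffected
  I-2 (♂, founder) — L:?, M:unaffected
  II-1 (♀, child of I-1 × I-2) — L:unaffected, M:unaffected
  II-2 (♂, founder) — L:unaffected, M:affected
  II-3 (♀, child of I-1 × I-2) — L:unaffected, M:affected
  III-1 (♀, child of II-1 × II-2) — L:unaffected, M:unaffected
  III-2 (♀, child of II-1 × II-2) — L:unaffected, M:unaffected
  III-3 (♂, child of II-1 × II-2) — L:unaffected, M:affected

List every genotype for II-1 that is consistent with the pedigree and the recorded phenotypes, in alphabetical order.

II-1 ∈ {LL Mm, Ll Mm}

L/I-1 un ·: LL|Ll
L/I-2 ? ·: LL|Ll|ll
L/II-1 un I-1×I-2: LL|Ll
L/II-2 un ·: LL|Ll
L/II-3 un I-1×I-2: LL|Ll
L/III-1 un II-1×II-2: LL|Ll
L/III-2 un II-1×II-2: LL|Ll
L/III-3 un II-1×II-2: LL|Ll
⇒ L over [I-1,I-2,II-1,II-2,II-3,III-1,III-2,III-3]: 191 consistent
M/I-1 un ·: Mm
M/I-2 un ·: Mm
M/II-1 un I-1×I-2: Mm
M/II-2 aff ·: mm
M/II-3 aff I-1×I-2: mm
M/III-1 un II-1×II-2: Mm
M/III-2 un II-1×II-2: Mm
M/III-3 aff II-1×II-2: mm
⇒ M over [I-1,I-2,II-1,II-2,II-3,III-1,III-2,III-3]: 1 consistent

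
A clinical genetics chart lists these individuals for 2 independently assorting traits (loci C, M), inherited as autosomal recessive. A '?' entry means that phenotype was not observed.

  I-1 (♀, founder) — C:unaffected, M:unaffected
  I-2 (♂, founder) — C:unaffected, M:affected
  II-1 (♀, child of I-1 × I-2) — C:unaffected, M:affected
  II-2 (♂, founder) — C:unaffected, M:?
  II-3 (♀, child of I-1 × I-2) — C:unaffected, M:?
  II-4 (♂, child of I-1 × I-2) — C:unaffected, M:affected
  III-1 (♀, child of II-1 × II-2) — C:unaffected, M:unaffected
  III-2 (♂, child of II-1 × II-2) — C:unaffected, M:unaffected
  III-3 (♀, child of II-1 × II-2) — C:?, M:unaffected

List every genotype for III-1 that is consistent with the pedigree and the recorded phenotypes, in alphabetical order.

C/I-1 un ·: CC|Cc
C/I-2 un ·: CC|Cc
C/II-1 un I-1×I-2: CC|Cc
C/II-2 un ·: CC|Cc
C/II-3 un I-1×I-2: CC|Cc
C/II-4 un I-1×I-2: CC|Cc
C/III-1 un II-1×II-2: CC|Cc
C/III-2 un II-1×II-2: CC|Cc
C/III-3 ? II-1×II-2: CC|Cc|cc
⇒ C over [I-1,I-2,II-1,II-2,II-3,II-4,III-1,III-2,III-3]: 357 consistent
M/I-1 un ·: Mm
M/I-2 aff ·: mm
M/II-1 aff I-1×I-2: mm
M/II-2 ? ·: MM|Mm
M/II-3 ? I-1×I-2: Mm|mm
M/II-4 aff I-1×I-2: mm
M/III-1 un II-1×II-2: Mm
M/III-2 un II-1×II-2: Mm
M/III-3 un II-1×II-2: Mm
⇒ M over [I-1,I-2,II-1,II-2,II-3,II-4,III-1,III-2,III-3]: 4 consistent

III-1 ∈ {CC Mm, Cc Mm}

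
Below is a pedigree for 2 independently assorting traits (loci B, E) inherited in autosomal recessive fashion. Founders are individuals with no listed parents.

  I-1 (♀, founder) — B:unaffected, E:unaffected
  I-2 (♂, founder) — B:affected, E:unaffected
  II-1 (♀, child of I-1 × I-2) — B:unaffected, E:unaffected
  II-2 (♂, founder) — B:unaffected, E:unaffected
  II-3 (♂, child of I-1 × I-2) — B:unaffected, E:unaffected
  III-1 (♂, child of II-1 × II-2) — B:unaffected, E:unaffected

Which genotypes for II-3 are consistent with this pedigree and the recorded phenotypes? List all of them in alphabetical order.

II-3 ∈ {Bb EE, Bb Ee}

B/I-1 un ·: BB|Bb
B/I-2 aff ·: bb
B/II-1 un I-1×I-2: Bb
B/II-2 un ·: BB|Bb
B/II-3 un I-1×I-2: Bb
B/III-1 un II-1×II-2: BB|Bb
⇒ B over [I-1,I-2,II-1,II-2,II-3,III-1]: 8 consistent
E/I-1 un ·: EE|Ee
E/I-2 un ·: EE|Ee
E/II-1 un I-1×I-2: EE|Ee
E/II-2 un ·: EE|Ee
E/II-3 un I-1×I-2: EE|Ee
E/III-1 un II-1×II-2: EE|Ee
⇒ E over [I-1,I-2,II-1,II-2,II-3,III-1]: 45 consistent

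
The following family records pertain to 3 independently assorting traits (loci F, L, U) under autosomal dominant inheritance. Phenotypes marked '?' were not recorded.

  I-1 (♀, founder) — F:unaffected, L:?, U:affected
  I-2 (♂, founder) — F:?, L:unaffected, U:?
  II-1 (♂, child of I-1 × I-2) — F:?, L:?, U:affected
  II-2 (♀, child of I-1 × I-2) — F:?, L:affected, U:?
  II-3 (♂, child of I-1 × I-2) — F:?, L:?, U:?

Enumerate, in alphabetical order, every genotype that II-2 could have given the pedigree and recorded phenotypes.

II-2 ∈ {Ff Ll UU, Ff Ll Uu, Ff Ll uu, ff Ll UU, ff Ll Uu, ff Ll uu}

F/I-1 un ·: ff
F/I-2 ? ·: ff|Ff|FF
F/II-1 ? I-1×I-2: ff|Ff
F/II-2 ? I-1×I-2: ff|Ff
F/II-3 ? I-1×I-2: ff|Ff
⇒ F over [I-1,I-2,II-1,II-2,II-3]: 10 consistent
L/I-1 ? ·: Ll|LL
L/I-2 un ·: ll
L/II-1 ? I-1×I-2: ll|Ll
L/II-2 aff I-1×I-2: Ll
L/II-3 ? I-1×I-2: ll|Ll
⇒ L over [I-1,I-2,II-1,II-2,II-3]: 5 consistent
U/I-1 aff ·: Uu|UU
U/I-2 ? ·: uu|Uu|UU
U/II-1 aff I-1×I-2: Uu|UU
U/II-2 ? I-1×I-2: uu|Uu|UU
U/II-3 ? I-1×I-2: uu|Uu|UU
⇒ U over [I-1,I-2,II-1,II-2,II-3]: 40 consistent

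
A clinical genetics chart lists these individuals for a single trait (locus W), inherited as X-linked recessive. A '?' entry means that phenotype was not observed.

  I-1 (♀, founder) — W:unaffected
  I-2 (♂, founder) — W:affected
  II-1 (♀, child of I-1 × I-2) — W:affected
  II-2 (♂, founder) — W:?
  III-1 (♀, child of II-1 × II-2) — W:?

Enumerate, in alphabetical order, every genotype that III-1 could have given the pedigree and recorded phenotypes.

W/I-1 un ·: X^WX^w
W/I-2 aff ·: X^wY
W/II-1 aff I-1×I-2: X^wX^w
W/II-2 ? ·: X^WY|X^wY
W/III-1 ? II-1×II-2: X^WX^w|X^wX^w
⇒ W over [I-1,I-2,II-1,II-2,III-1]: 2 consistent

III-1 ∈ {X^WX^w, X^wX^w}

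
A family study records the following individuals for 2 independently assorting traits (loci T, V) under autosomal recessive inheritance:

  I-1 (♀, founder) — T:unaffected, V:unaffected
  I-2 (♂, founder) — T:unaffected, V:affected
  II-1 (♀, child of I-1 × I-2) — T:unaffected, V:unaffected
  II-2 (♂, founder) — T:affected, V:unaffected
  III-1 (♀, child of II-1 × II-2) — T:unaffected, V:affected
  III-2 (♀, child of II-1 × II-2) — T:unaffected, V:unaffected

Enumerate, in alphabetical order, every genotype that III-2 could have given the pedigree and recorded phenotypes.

III-2 ∈ {Tt VV, Tt Vv}

T/I-1 un ·: TT|Tt
T/I-2 un ·: TT|Tt
T/II-1 un I-1×I-2: TT|Tt
T/II-2 aff ·: tt
T/III-1 un II-1×II-2: Tt
T/III-2 un II-1×II-2: Tt
⇒ T over [I-1,I-2,II-1,II-2,III-1,III-2]: 7 consistent
V/I-1 un ·: VV|Vv
V/I-2 aff ·: vv
V/II-1 un I-1×I-2: Vv
V/II-2 un ·: Vv
V/III-1 aff II-1×II-2: vv
V/III-2 un II-1×II-2: VV|Vv
⇒ V over [I-1,I-2,II-1,II-2,III-1,III-2]: 4 consistent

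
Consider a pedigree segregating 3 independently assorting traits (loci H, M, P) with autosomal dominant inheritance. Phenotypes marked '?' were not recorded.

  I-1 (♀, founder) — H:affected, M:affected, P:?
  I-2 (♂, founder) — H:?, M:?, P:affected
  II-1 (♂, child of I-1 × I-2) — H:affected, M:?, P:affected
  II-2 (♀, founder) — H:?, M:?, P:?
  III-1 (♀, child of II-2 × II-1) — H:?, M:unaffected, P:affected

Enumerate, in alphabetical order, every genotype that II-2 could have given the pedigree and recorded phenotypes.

H/I-1 aff ·: Hh|HH
H/I-2 ? ·: hh|Hh|HH
H/II-1 aff I-1×I-2: Hh|HH
H/II-2 ? ·: hh|Hh|HH
H/III-1 ? II-2×II-1: hh|Hh|HH
⇒ H over [I-1,I-2,II-1,II-2,III-1]: 51 consistent
M/I-1 aff ·: Mm|MM
M/I-2 ? ·: mm|Mm|MM
M/II-1 ? I-1×I-2: mm|Mm
M/II-2 ? ·: mm|Mm
M/III-1 un II-2×II-1: mm
⇒ M over [I-1,I-2,II-1,II-2,III-1]: 14 consistent
P/I-1 ? ·: pp|Pp|PP
P/I-2 aff ·: Pp|PP
P/II-1 aff I-1×I-2: Pp|PP
P/II-2 ? ·: pp|Pp|PP
P/III-1 aff II-2×II-1: Pp|PP
⇒ P over [I-1,I-2,II-1,II-2,III-1]: 41 consistent

II-2 ∈ {HH Mm PP, HH Mm Pp, HH Mm pp, HH mm PP, HH mm Pp, HH mm pp, Hh Mm PP, Hh Mm Pp, Hh Mm pp, Hh mm PP, Hh mm Pp, Hh mm pp, hh Mm PP, hh Mm Pp, hh Mm pp, hh mm PP, hh mm Pp, hh mm pp}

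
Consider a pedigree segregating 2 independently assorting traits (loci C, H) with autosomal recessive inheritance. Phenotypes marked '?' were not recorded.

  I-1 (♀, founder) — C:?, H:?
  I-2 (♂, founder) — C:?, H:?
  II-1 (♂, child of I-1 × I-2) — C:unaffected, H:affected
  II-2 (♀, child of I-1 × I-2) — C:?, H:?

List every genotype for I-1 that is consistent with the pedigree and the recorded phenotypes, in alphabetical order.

C/I-1 ? ·: CC|Cc|cc
C/I-2 ? ·: CC|Cc|cc
C/II-1 un I-1×I-2: CC|Cc
C/II-2 ? I-1×I-2: CC|Cc|cc
⇒ C over [I-1,I-2,II-1,II-2]: 21 consistent
H/I-1 ? ·: Hh|hh
H/I-2 ? ·: Hh|hh
H/II-1 aff I-1×I-2: hh
H/II-2 ? I-1×I-2: HH|Hh|hh
⇒ H over [I-1,I-2,II-1,II-2]: 8 consistent

I-1 ∈ {CC Hh, CC hh, Cc Hh, Cc hh, cc Hh, cc hh}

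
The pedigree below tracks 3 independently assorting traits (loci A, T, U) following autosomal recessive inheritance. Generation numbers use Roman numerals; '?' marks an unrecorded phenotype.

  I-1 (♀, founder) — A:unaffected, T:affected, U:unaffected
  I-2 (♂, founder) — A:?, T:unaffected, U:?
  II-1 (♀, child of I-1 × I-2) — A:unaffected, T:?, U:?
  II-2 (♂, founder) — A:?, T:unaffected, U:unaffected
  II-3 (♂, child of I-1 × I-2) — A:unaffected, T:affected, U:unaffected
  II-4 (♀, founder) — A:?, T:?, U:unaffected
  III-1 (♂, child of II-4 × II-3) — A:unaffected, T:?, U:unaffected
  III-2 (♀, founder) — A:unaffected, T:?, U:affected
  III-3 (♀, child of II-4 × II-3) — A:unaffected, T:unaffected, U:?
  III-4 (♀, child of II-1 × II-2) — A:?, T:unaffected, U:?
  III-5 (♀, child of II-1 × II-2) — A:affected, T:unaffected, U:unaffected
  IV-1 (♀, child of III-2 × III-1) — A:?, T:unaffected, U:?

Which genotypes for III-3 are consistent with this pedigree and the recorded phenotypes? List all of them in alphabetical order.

III-3 ∈ {AA Tt UU, AA Tt Uu, AA Tt uu, Aa Tt UU, Aa Tt Uu, Aa Tt uu}

A/I-1 un ·: AA|Aa
A/I-2 ? ·: AA|Aa|aa
A/II-1 un I-1×I-2: Aa
A/II-2 ? ·: Aa|aa
A/II-3 un I-1×I-2: AA|Aa
A/II-4 ? ·: AA|Aa|aa
A/III-1 un II-4×II-3: AA|Aa
A/III-2 un ·: AA|Aa
A/III-3 un II-4×II-3: AA|Aa
A/III-4 ? II-1×II-2: AA|Aa|aa
A/III-5 aff II-1×II-2: aa
A/IV-1 ? III-2×III-1: AA|Aa|aa
⇒ A over [I-1,I-2,II-1,II-2,II-3,II-4,III-1,III-2,III-3,III-4,III-5,IV-1]: 1285 consistent
T/I-1 aff ·: tt
T/I-2 un ·: Tt
T/II-1 ? I-1×I-2: Tt|tt
T/II-2 un ·: TT|Tt
T/II-3 aff I-1×I-2: tt
T/II-4 ? ·: TT|Tt
T/III-1 ? II-4×II-3: Tt|tt
T/III-2 ? ·: TT|Tt|tt
T/III-3 un II-4×II-3: Tt
T/III-4 un II-1×II-2: TT|Tt
T/III-5 un II-1×II-2: TT|Tt
T/IV-1 un III-2×III-1: TT|Tt
⇒ T over [I-1,I-2,II-1,II-2,II-3,II-4,III-1,III-2,III-3,III-4,III-5,IV-1]: 120 consistent
U/I-1 un ·: UU|Uu
U/I-2 ? ·: UU|Uu|uu
U/II-1 ? I-1×I-2: UU|Uu|uu
U/II-2 un ·: UU|Uu
U/II-3 un I-1×I-2: UU|Uu
U/II-4 un ·: UU|Uu
U/III-1 un II-4×II-3: UU|Uu
U/III-2 aff ·: uu
U/III-3 ? II-4×II-3: UU|Uu|uu
U/III-4 ? II-1×II-2: UU|Uu|uu
U/III-5 un II-1×II-2: UU|Uu
U/IV-1 ? III-2×III-1: Uu|uu
⇒ U over [I-1,I-2,II-1,II-2,II-3,II-4,III-1,III-2,III-3,III-4,III-5,IV-1]: 1436 consistent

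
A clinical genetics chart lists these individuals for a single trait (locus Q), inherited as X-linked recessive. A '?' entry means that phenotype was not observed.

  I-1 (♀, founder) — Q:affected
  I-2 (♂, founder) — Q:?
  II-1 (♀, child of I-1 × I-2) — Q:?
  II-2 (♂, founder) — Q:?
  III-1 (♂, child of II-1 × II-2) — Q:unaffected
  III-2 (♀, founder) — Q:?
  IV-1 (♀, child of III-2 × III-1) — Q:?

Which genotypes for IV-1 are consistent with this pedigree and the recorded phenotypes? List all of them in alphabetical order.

IV-1 ∈ {X^QX^Q, X^QX^q}

Q/I-1 aff ·: X^qX^q
Q/I-2 ? ·: X^QY
Q/II-1 ? I-1×I-2: X^QX^q
Q/II-2 ? ·: X^QY|X^qY
Q/III-1 un II-1×II-2: X^QY
Q/III-2 ? ·: X^QX^Q|X^QX^q|X^qX^q
Q/IV-1 ? III-2×III-1: X^QX^Q|X^QX^q
⇒ Q over [I-1,I-2,II-1,II-2,III-1,III-2,IV-1]: 8 consistent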